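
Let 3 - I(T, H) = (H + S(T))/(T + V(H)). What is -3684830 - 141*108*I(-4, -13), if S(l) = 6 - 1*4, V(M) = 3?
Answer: -3563006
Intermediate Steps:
S(l) = 2 (S(l) = 6 - 4 = 2)
I(T, H) = 3 - (2 + H)/(3 + T) (I(T, H) = 3 - (H + 2)/(T + 3) = 3 - (2 + H)/(3 + T))
-3684830 - 141*108*I(-4, -13) = -3684830 - 141*108*(7 - 1*(-13) + 3*(-4))/(3 - 4) = -3684830 - 15228*(7 + 13 - 12)/(-1) = -3684830 - 15228*(-1*8) = -3684830 - 15228*(-8) = -3684830 - 1*(-121824) = -3684830 + 121824 = -3563006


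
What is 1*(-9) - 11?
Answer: -20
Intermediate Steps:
1*(-9) - 11 = -9 - 11 = -20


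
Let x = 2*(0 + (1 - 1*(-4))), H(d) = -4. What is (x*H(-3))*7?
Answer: -280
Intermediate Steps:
x = 10 (x = 2*(0 + (1 + 4)) = 2*(0 + 5) = 2*5 = 10)
(x*H(-3))*7 = (10*(-4))*7 = -40*7 = -280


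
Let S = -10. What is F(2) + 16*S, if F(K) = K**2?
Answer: -156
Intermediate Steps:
F(2) + 16*S = 2**2 + 16*(-10) = 4 - 160 = -156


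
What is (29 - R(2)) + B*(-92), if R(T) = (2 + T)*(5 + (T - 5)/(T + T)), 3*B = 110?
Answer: -10084/3 ≈ -3361.3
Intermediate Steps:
B = 110/3 (B = (1/3)*110 = 110/3 ≈ 36.667)
R(T) = (2 + T)*(5 + (-5 + T)/(2*T)) (R(T) = (2 + T)*(5 + (-5 + T)/((2*T))) = (2 + T)*(5 + (-5 + T)*(1/(2*T))) = (2 + T)*(5 + (-5 + T)/(2*T)))
(29 - R(2)) + B*(-92) = (29 - (-10 + 2*(17 + 11*2))/(2*2)) + (110/3)*(-92) = (29 - (-10 + 2*(17 + 22))/(2*2)) - 10120/3 = (29 - (-10 + 2*39)/(2*2)) - 10120/3 = (29 - (-10 + 78)/(2*2)) - 10120/3 = (29 - 68/(2*2)) - 10120/3 = (29 - 1*17) - 10120/3 = (29 - 17) - 10120/3 = 12 - 10120/3 = -10084/3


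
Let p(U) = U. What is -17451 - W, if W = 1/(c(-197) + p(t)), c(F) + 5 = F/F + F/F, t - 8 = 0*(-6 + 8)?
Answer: -87256/5 ≈ -17451.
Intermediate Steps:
t = 8 (t = 8 + 0*(-6 + 8) = 8 + 0*2 = 8 + 0 = 8)
c(F) = -3 (c(F) = -5 + (F/F + F/F) = -5 + (1 + 1) = -5 + 2 = -3)
W = ⅕ (W = 1/(-3 + 8) = 1/5 = ⅕ ≈ 0.20000)
-17451 - W = -17451 - 1*⅕ = -17451 - ⅕ = -87256/5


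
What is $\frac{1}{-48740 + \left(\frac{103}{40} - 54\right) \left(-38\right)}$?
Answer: $- \frac{20}{935717} \approx -2.1374 \cdot 10^{-5}$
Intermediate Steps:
$\frac{1}{-48740 + \left(\frac{103}{40} - 54\right) \left(-38\right)} = \frac{1}{-48740 - - \frac{39083}{20}} = \frac{1}{-48740 + \frac{39083}{20}} = \frac{1}{- \frac{935717}{20}} = - \frac{20}{935717}$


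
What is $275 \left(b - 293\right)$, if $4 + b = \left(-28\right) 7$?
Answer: $-135575$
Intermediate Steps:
$b = -200$ ($b = -4 - 196 = -200$)
$275 \left(b - 293\right) = 275 \left(-200 - 293\right) = 275 \left(-493\right) = -135575$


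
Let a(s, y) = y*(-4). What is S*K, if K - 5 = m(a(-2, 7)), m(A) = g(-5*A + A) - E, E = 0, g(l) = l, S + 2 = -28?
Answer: -3510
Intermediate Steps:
S = -30 (S = -2 - 28 = -30)
a(s, y) = -4*y
m(A) = -4*A (m(A) = (-5*A + A) - 1*0 = -4*A + 0 = -4*A)
K = 117 (K = 5 - (-16)*7 = 5 - 4*(-28) = 5 + 112 = 117)
S*K = -30*117 = -3510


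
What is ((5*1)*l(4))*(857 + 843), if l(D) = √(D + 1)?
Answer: 8500*√5 ≈ 19007.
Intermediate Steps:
l(D) = √(1 + D)
((5*1)*l(4))*(857 + 843) = ((5*1)*√(1 + 4))*(857 + 843) = (5*√5)*1700 = 8500*√5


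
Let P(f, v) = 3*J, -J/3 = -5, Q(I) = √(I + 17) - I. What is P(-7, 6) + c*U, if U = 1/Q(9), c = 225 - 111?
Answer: 1449/55 - 114*√26/55 ≈ 15.777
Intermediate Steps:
Q(I) = √(17 + I) - I
J = 15 (J = -3*(-5) = 15)
P(f, v) = 45 (P(f, v) = 3*15 = 45)
c = 114
U = 1/(-9 + √26) (U = 1/(√(17 + 9) - 1*9) = 1/(√26 - 9) = 1/(-9 + √26) ≈ -0.25635)
P(-7, 6) + c*U = 45 + 114*(-9/55 - √26/55) = 45 + (-1026/55 - 114*√26/55) = 1449/55 - 114*√26/55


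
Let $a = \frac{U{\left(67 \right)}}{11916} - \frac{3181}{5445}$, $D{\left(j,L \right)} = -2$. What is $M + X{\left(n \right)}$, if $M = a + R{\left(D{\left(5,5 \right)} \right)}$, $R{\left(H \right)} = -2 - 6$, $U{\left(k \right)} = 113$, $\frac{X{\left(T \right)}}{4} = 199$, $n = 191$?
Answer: $\frac{1892230187}{2403060} \approx 787.42$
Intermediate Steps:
$X{\left(T \right)} = 796$ ($X{\left(T \right)} = 4 \cdot 199 = 796$)
$R{\left(H \right)} = -8$ ($R{\left(H \right)} = -2 - 6 = -8$)
$a = - \frac{1381093}{2403060}$ ($a = \frac{113}{11916} - \frac{3181}{5445} = - \frac{1381093}{2403060} \approx -0.57472$)
$M = - \frac{20605573}{2403060}$ ($M = - \frac{1381093}{2403060} - 8 = - \frac{20605573}{2403060} \approx -8.5747$)
$M + X{\left(n \right)} = - \frac{20605573}{2403060} + 796 = \frac{1892230187}{2403060}$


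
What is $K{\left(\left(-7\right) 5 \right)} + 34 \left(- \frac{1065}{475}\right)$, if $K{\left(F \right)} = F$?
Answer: $- \frac{10567}{95} \approx -111.23$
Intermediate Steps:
$K{\left(\left(-7\right) 5 \right)} + 34 \left(- \frac{1065}{475}\right) = \left(-7\right) 5 + 34 \left(- \frac{1065}{475}\right) = -35 + 34 \left(\left(-1065\right) \frac{1}{475}\right) = -35 + 34 \left(- \frac{213}{95}\right) = -35 - \frac{7242}{95} = - \frac{10567}{95}$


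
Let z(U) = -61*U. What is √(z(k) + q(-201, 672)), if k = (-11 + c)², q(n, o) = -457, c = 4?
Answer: I*√3446 ≈ 58.703*I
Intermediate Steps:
k = 49 (k = (-11 + 4)² = (-7)² = 49)
√(z(k) + q(-201, 672)) = √(-61*49 - 457) = √(-2989 - 457) = √(-3446) = I*√3446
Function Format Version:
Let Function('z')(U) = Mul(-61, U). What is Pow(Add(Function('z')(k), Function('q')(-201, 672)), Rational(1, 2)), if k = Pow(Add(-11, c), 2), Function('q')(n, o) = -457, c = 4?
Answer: Mul(I, Pow(3446, Rational(1, 2))) ≈ Mul(58.703, I)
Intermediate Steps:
k = 49 (k = Pow(Add(-11, 4), 2) = Pow(-7, 2) = 49)
Pow(Add(Function('z')(k), Function('q')(-201, 672)), Rational(1, 2)) = Pow(Add(Mul(-61, 49), -457), Rational(1, 2)) = Pow(Add(-2989, -457), Rational(1, 2)) = Pow(-3446, Rational(1, 2)) = Mul(I, Pow(3446, Rational(1, 2)))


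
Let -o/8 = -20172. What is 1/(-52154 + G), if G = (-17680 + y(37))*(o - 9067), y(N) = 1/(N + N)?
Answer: -74/199272617967 ≈ -3.7135e-10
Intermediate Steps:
o = 161376 (o = -8*(-20172) = 161376)
y(N) = 1/(2*N)
G = -199268758571/74 (G = (-17680 + (1/2)/37)*(161376 - 9067) = (-17680 + (1/2)*(1/37))*152309 = (-17680 + 1/74)*152309 = -1308319/74*152309 = -199268758571/74 ≈ -2.6928e+9)
1/(-52154 + G) = 1/(-52154 - 199268758571/74) = 1/(-199272617967/74) = -74/199272617967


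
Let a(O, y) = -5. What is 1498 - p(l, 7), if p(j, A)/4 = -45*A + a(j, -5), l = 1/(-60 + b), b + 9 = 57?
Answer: 2778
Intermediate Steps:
b = 48 (b = -9 + 57 = 48)
l = -1/12 (l = 1/(-60 + 48) = 1/(-12) = -1/12 ≈ -0.083333)
p(j, A) = -20 - 180*A (p(j, A) = 4*(-45*A - 5) = 4*(-5 - 45*A) = -20 - 180*A)
1498 - p(l, 7) = 1498 - (-20 - 180*7) = 1498 - (-20 - 1260) = 1498 - 1*(-1280) = 1498 + 1280 = 2778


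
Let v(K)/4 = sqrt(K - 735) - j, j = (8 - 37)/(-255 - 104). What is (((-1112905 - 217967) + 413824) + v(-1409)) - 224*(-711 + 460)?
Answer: -309035932/359 + 16*I*sqrt(134) ≈ -8.6082e+5 + 185.21*I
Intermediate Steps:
j = 29/359 (j = -29/(-359) = -29*(-1/359) = 29/359 ≈ 0.080780)
v(K) = -116/359 + 4*sqrt(-735 + K) (v(K) = 4*(sqrt(K - 735) - 1*29/359) = 4*(sqrt(-735 + K) - 29/359) = 4*(-29/359 + sqrt(-735 + K)) = -116/359 + 4*sqrt(-735 + K))
(((-1112905 - 217967) + 413824) + v(-1409)) - 224*(-711 + 460) = (((-1112905 - 217967) + 413824) + (-116/359 + 4*sqrt(-735 - 1409))) - 224*(-711 + 460) = ((-1330872 + 413824) + (-116/359 + 4*sqrt(-2144))) - 224*(-251) = (-917048 + (-116/359 + 4*(4*I*sqrt(134)))) + 56224 = (-917048 + (-116/359 + 16*I*sqrt(134))) + 56224 = (-329220348/359 + 16*I*sqrt(134)) + 56224 = -309035932/359 + 16*I*sqrt(134)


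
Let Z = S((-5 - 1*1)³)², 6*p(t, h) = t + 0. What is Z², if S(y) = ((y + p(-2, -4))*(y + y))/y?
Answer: 2838564518416/81 ≈ 3.5044e+10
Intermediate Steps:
p(t, h) = t/6 (p(t, h) = (t + 0)/6 = t/6)
S(y) = -⅔ + 2*y (S(y) = ((y + (⅙)*(-2))*(y + y))/y = ((y - ⅓)*(2*y))/y = ((-⅓ + y)*(2*y))/y = (2*y*(-⅓ + y))/y = -⅔ + 2*y)
Z = 1684804/9 (Z = (-⅔ + 2*(-5 - 1*1)³)² = (-⅔ + 2*(-5 - 1)³)² = (-⅔ + 2*(-6)³)² = (-⅔ + 2*(-216))² = (-⅔ - 432)² = (-1298/3)² = 1684804/9 ≈ 1.8720e+5)
Z² = (1684804/9)² = 2838564518416/81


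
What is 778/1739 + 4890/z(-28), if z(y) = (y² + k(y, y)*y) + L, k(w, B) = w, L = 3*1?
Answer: 9725948/2731969 ≈ 3.5601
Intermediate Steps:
L = 3
z(y) = 3 + 2*y² (z(y) = (y² + y*y) + 3 = (y² + y²) + 3 = 2*y² + 3 = 3 + 2*y²)
778/1739 + 4890/z(-28) = 778/1739 + 4890/(3 + 2*(-28)²) = 778*(1/1739) + 4890/(3 + 2*784) = 778/1739 + 4890/(3 + 1568) = 778/1739 + 4890/1571 = 9725948/2731969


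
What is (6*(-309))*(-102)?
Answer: 189108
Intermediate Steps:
(6*(-309))*(-102) = -1854*(-102) = 189108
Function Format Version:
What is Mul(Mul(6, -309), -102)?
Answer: 189108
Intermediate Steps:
Mul(Mul(6, -309), -102) = Mul(-1854, -102) = 189108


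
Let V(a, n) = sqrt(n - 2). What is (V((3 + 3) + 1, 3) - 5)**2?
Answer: 16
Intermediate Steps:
V(a, n) = sqrt(-2 + n)
(V((3 + 3) + 1, 3) - 5)**2 = (sqrt(-2 + 3) - 5)**2 = (sqrt(1) - 5)**2 = (1 - 5)**2 = (-4)**2 = 16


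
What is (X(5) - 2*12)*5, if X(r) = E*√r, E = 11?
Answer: -120 + 55*√5 ≈ 2.9837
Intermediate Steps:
X(r) = 11*√r
(X(5) - 2*12)*5 = (11*√5 - 2*12)*5 = (11*√5 - 24)*5 = (-24 + 11*√5)*5 = -120 + 55*√5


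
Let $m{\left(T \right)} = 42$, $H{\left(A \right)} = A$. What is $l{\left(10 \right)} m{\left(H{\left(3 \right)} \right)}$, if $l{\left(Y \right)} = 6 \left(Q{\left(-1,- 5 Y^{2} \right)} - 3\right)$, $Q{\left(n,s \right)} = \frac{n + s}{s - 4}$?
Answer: $- \frac{1011}{2} \approx -505.5$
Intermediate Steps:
$Q{\left(n,s \right)} = \frac{n + s}{-4 + s}$
$l{\left(Y \right)} = -18 + \frac{6 \left(-1 - 5 Y^{2}\right)}{-4 - 5 Y^{2}}$ ($l{\left(Y \right)} = 6 \left(\frac{-1 - 5 Y^{2}}{-4 - 5 Y^{2}} - 3\right) = 6 \left(-3 + \frac{-1 - 5 Y^{2}}{-4 - 5 Y^{2}}\right) = -18 + \frac{6 \left(-1 - 5 Y^{2}\right)}{-4 - 5 Y^{2}}$)
$l{\left(10 \right)} m{\left(H{\left(3 \right)} \right)} = \frac{6 \left(-11 - 10 \cdot 10^{2}\right)}{4 + 5 \cdot 10^{2}} \cdot 42 = \frac{6 \left(-11 - 1000\right)}{4 + 5 \cdot 100} \cdot 42 = \frac{6 \left(-11 - 1000\right)}{4 + 500} \cdot 42 = 6 \cdot \frac{1}{504} \left(-1011\right) 42 = \left(- \frac{337}{28}\right) 42 = - \frac{1011}{2}$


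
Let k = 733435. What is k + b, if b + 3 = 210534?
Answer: 943966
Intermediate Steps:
b = 210531 (b = -3 + 210534 = 210531)
k + b = 733435 + 210531 = 943966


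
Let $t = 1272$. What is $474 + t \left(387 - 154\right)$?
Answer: $296850$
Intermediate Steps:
$474 + t \left(387 - 154\right) = 474 + 1272 \left(387 - 154\right) = 474 + 1272 \cdot 233 = 474 + 296376 = 296850$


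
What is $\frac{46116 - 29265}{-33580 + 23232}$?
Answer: $- \frac{16851}{10348} \approx -1.6284$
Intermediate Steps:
$\frac{46116 - 29265}{-33580 + 23232} = \frac{16851}{-10348} = 16851 \left(- \frac{1}{10348}\right) = - \frac{16851}{10348}$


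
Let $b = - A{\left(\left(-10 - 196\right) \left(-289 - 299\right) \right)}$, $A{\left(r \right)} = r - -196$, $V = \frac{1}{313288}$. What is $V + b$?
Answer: $- \frac{38009353311}{313288} \approx -1.2132 \cdot 10^{5}$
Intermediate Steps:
$V = \frac{1}{313288} \approx 3.192 \cdot 10^{-6}$
$A{\left(r \right)} = 196 + r$ ($A{\left(r \right)} = r + 196 = 196 + r$)
$b = -121324$ ($b = - (196 + \left(-10 - 196\right) \left(-289 - 299\right)) = - (196 - -121128) = - (196 + 121128) = \left(-1\right) 121324 = -121324$)
$V + b = \frac{1}{313288} - 121324 = - \frac{38009353311}{313288}$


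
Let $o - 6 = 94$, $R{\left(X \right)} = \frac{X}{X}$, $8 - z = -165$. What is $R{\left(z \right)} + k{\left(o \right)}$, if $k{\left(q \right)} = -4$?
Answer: $-3$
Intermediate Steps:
$z = 173$ ($z = 8 - -165 = 8 + 165 = 173$)
$R{\left(X \right)} = 1$
$o = 100$ ($o = 6 + 94 = 100$)
$R{\left(z \right)} + k{\left(o \right)} = 1 - 4 = -3$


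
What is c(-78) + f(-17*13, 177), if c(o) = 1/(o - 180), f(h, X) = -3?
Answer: -775/258 ≈ -3.0039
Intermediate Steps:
c(o) = 1/(-180 + o)
c(-78) + f(-17*13, 177) = 1/(-180 - 78) - 3 = 1/(-258) - 3 = -1/258 - 3 = -775/258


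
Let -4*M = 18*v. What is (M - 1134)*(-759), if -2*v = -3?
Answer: 3463317/4 ≈ 8.6583e+5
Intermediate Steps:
v = 3/2 (v = -½*(-3) = 3/2 ≈ 1.5000)
M = -27/4 (M = -9*3/(2*2) = -¼*27 = -27/4 ≈ -6.7500)
(M - 1134)*(-759) = (-27/4 - 1134)*(-759) = -4563/4*(-759) = 3463317/4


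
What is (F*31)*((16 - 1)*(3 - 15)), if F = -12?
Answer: 66960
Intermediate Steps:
(F*31)*((16 - 1)*(3 - 15)) = (-12*31)*((16 - 1)*(3 - 15)) = -5580*(-12) = -372*(-180) = 66960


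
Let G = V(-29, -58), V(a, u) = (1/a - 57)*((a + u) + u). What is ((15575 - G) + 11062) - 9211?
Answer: 9156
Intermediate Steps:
V(a, u) = (-57 + 1/a)*(a + 2*u)
G = 8270 (G = 1 - 114*(-58) - 57*(-29) + 2*(-58)/(-29) = 1 + 6612 + 1653 + 2*(-58)*(-1/29) = 1 + 6612 + 1653 + 4 = 8270)
((15575 - G) + 11062) - 9211 = ((15575 - 1*8270) + 11062) - 9211 = ((15575 - 8270) + 11062) - 9211 = (7305 + 11062) - 9211 = 18367 - 9211 = 9156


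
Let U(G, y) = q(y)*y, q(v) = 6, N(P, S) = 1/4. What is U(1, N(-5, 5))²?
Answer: 9/4 ≈ 2.2500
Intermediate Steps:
N(P, S) = ¼
U(G, y) = 6*y
U(1, N(-5, 5))² = (6*(¼))² = (3/2)² = 9/4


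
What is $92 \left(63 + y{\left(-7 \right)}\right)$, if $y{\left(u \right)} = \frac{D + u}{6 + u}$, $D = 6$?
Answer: $5888$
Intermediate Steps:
$y{\left(u \right)} = 1$ ($y{\left(u \right)} = \frac{6 + u}{6 + u} = 1$)
$92 \left(63 + y{\left(-7 \right)}\right) = 92 \left(63 + 1\right) = 92 \cdot 64 = 5888$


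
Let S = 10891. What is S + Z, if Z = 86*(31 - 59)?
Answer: 8483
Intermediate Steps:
Z = -2408 (Z = 86*(-28) = -2408)
S + Z = 10891 - 2408 = 8483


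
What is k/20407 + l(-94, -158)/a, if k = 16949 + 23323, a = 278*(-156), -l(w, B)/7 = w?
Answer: 866544145/442505388 ≈ 1.9583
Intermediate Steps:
l(w, B) = -7*w
a = -43368
k = 40272
k/20407 + l(-94, -158)/a = 40272/20407 - 7*(-94)/(-43368) = 40272*(1/20407) + 658*(-1/43368) = 40272/20407 - 329/21684 = 866544145/442505388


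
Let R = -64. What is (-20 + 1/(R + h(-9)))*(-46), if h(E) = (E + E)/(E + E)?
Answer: 58006/63 ≈ 920.73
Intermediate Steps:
h(E) = 1 (h(E) = (2*E)/((2*E)) = (2*E)*(1/(2*E)) = 1)
(-20 + 1/(R + h(-9)))*(-46) = (-20 + 1/(-64 + 1))*(-46) = (-20 + 1/(-63))*(-46) = (-20 - 1/63)*(-46) = -1261/63*(-46) = 58006/63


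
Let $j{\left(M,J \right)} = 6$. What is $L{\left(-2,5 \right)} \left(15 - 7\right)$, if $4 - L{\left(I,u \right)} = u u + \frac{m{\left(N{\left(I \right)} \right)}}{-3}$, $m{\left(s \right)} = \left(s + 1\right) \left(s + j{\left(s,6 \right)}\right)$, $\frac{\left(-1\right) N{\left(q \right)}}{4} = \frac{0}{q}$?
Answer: $-152$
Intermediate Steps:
$N{\left(q \right)} = 0$ ($N{\left(q \right)} = - 4 \frac{0}{q} = \left(-4\right) 0 = 0$)
$m{\left(s \right)} = \left(1 + s\right) \left(6 + s\right)$ ($m{\left(s \right)} = \left(s + 1\right) \left(s + 6\right) = \left(1 + s\right) \left(6 + s\right)$)
$L{\left(I,u \right)} = 6 - u^{2}$ ($L{\left(I,u \right)} = 4 - \left(u u + \frac{6 + 0^{2} + 7 \cdot 0}{-3}\right) = 4 - \left(u^{2} + \left(6 + 0 + 0\right) \left(- \frac{1}{3}\right)\right) = 4 - \left(u^{2} + 6 \left(- \frac{1}{3}\right)\right) = 4 - \left(u^{2} - 2\right) = 4 - \left(-2 + u^{2}\right) = 6 - u^{2}$)
$L{\left(-2,5 \right)} \left(15 - 7\right) = \left(6 - 5^{2}\right) \left(15 - 7\right) = \left(6 - 25\right) 8 = \left(-19\right) 8 = -152$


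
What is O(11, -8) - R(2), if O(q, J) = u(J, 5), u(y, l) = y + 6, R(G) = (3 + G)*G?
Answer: -12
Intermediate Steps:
R(G) = G*(3 + G)
u(y, l) = 6 + y
O(q, J) = 6 + J
O(11, -8) - R(2) = (6 - 8) - 2*(3 + 2) = -2 - 2*5 = -2 - 1*10 = -2 - 10 = -12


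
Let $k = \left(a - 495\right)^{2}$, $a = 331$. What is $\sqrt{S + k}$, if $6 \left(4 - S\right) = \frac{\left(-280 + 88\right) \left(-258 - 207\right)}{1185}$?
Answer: $\frac{6 \sqrt{4661237}}{79} \approx 163.97$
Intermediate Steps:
$k = 26896$ ($k = \left(331 - 495\right)^{2} = \left(-164\right)^{2} = 26896$)
$S = - \frac{676}{79}$ ($S = 4 - \frac{\left(-280 + 88\right) \left(-258 - 207\right) \frac{1}{1185}}{6} = 4 - \frac{\left(-192\right) \left(-465\right) \frac{1}{1185}}{6} = 4 - \frac{89280 \cdot \frac{1}{1185}}{6} = 4 - \frac{992}{79} = - \frac{676}{79} \approx -8.557$)
$\sqrt{S + k} = \sqrt{- \frac{676}{79} + 26896} = \sqrt{\frac{2124108}{79}} = \frac{6 \sqrt{4661237}}{79}$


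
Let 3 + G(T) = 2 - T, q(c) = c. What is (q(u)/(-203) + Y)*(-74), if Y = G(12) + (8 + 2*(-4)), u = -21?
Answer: 27676/29 ≈ 954.34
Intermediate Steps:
G(T) = -1 - T (G(T) = -3 + (2 - T) = -1 - T)
Y = -13 (Y = (-1 - 1*12) + (8 + 2*(-4)) = (-1 - 12) + (8 - 8) = -13 + 0 = -13)
(q(u)/(-203) + Y)*(-74) = (-21/(-203) - 13)*(-74) = (-21*(-1/203) - 13)*(-74) = (3/29 - 13)*(-74) = -374/29*(-74) = 27676/29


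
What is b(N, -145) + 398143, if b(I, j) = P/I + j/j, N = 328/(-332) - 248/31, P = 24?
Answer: 148506716/373 ≈ 3.9814e+5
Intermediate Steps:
N = -746/83 (N = 328*(-1/332) - 248*1/31 = -82/83 - 8 = -746/83 ≈ -8.9879)
b(I, j) = 1 + 24/I (b(I, j) = 24/I + j/j = 24/I + 1 = 1 + 24/I)
b(N, -145) + 398143 = (24 - 746/83)/(-746/83) + 398143 = -83/746*1246/83 + 398143 = -623/373 + 398143 = 148506716/373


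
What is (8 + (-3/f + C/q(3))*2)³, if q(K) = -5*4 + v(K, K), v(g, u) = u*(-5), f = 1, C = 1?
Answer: 314432/42875 ≈ 7.3337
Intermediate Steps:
v(g, u) = -5*u
q(K) = -20 - 5*K (q(K) = -5*4 - 5*K = -20 - 5*K)
(8 + (-3/f + C/q(3))*2)³ = (8 + (-3/1 + 1/(-20 - 5*3))*2)³ = (8 + (-3*1 + 1/(-20 - 15))*2)³ = (8 + (-3 + 1/(-35))*2)³ = (8 + (-3 + 1*(-1/35))*2)³ = (8 + (-3 - 1/35)*2)³ = (8 - 106/35*2)³ = (8 - 212/35)³ = (68/35)³ = 314432/42875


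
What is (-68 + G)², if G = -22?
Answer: 8100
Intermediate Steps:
(-68 + G)² = (-68 - 22)² = (-90)² = 8100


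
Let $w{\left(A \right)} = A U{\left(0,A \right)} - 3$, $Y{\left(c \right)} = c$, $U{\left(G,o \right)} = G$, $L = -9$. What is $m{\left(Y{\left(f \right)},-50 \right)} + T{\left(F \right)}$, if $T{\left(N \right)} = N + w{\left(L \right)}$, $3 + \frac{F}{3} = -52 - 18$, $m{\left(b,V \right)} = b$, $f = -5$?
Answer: $-227$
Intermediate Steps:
$w{\left(A \right)} = -3$ ($w{\left(A \right)} = A 0 - 3 = 0 - 3 = -3$)
$F = -219$ ($F = -9 + 3 \left(-52 - 18\right) = -9 + 3 \left(-70\right) = -9 - 210 = -219$)
$T{\left(N \right)} = -3 + N$ ($T{\left(N \right)} = N - 3 = -3 + N$)
$m{\left(Y{\left(f \right)},-50 \right)} + T{\left(F \right)} = -5 - 222 = -227$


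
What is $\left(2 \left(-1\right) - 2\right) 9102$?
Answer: $-36408$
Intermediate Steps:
$\left(2 \left(-1\right) - 2\right) 9102 = \left(-2 - 2\right) 9102 = \left(-4\right) 9102 = -36408$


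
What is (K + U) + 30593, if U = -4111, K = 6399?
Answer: 32881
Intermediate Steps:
(K + U) + 30593 = (6399 - 4111) + 30593 = 2288 + 30593 = 32881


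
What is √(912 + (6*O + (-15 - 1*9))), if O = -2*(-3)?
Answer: 2*√231 ≈ 30.397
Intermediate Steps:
O = 6
√(912 + (6*O + (-15 - 1*9))) = √(912 + (6*6 + (-15 - 1*9))) = √(912 + (36 + (-15 - 9))) = √(912 + (36 - 24)) = √(912 + 12) = √924 = 2*√231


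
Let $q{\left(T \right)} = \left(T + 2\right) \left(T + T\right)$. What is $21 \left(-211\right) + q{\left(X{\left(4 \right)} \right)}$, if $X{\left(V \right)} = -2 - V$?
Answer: $-4383$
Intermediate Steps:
$q{\left(T \right)} = 2 T \left(2 + T\right)$ ($q{\left(T \right)} = \left(2 + T\right) 2 T = 2 T \left(2 + T\right)$)
$21 \left(-211\right) + q{\left(X{\left(4 \right)} \right)} = 21 \left(-211\right) + 2 \left(-2 - 4\right) \left(2 - 6\right) = -4431 + 2 \left(-2 - 4\right) \left(2 - 6\right) = -4431 + 2 \left(-6\right) \left(2 - 6\right) = -4431 + 2 \left(-6\right) \left(-4\right) = -4431 + 48 = -4383$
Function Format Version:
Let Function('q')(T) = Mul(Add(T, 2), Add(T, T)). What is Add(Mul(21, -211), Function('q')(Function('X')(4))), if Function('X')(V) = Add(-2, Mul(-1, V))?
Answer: -4383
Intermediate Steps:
Function('q')(T) = Mul(2, T, Add(2, T)) (Function('q')(T) = Mul(Add(2, T), Mul(2, T)) = Mul(2, T, Add(2, T)))
Add(Mul(21, -211), Function('q')(Function('X')(4))) = Add(Mul(21, -211), Mul(2, Add(-2, Mul(-1, 4)), Add(2, Add(-2, Mul(-1, 4))))) = Add(-4431, Mul(2, Add(-2, -4), Add(2, Add(-2, -4)))) = Add(-4431, Mul(2, -6, Add(2, -6))) = Add(-4431, Mul(2, -6, -4)) = Add(-4431, 48) = -4383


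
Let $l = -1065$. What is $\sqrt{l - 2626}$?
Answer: $i \sqrt{3691} \approx 60.754 i$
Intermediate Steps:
$\sqrt{l - 2626} = \sqrt{-1065 - 2626} = \sqrt{-3691} = i \sqrt{3691}$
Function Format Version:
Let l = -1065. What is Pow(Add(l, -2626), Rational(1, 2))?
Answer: Mul(I, Pow(3691, Rational(1, 2))) ≈ Mul(60.754, I)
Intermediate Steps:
Pow(Add(l, -2626), Rational(1, 2)) = Pow(Add(-1065, -2626), Rational(1, 2)) = Pow(-3691, Rational(1, 2)) = Mul(I, Pow(3691, Rational(1, 2)))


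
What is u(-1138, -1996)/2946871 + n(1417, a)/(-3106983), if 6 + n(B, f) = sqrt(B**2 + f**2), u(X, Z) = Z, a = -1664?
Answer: -2061285614/3051959366731 - 13*sqrt(28265)/3106983 ≈ -0.0013788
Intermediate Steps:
n(B, f) = -6 + sqrt(B**2 + f**2)
u(-1138, -1996)/2946871 + n(1417, a)/(-3106983) = -1996/2946871 + (-6 + sqrt(1417**2 + (-1664)**2))/(-3106983) = -1996*1/2946871 + (-6 + sqrt(2007889 + 2768896))*(-1/3106983) = -1996/2946871 + (-6 + sqrt(4776785))*(-1/3106983) = -1996/2946871 + (-6 + 13*sqrt(28265))*(-1/3106983) = -1996/2946871 + (2/1035661 - 13*sqrt(28265)/3106983) = -2061285614/3051959366731 - 13*sqrt(28265)/3106983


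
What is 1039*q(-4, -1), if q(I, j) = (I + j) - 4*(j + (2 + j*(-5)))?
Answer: -30131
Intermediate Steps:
q(I, j) = -8 + I + 17*j (q(I, j) = (I + j) - 4*(j + (2 - 5*j)) = (I + j) - 4*(2 - 4*j) = (I + j) + (-8 + 16*j) = -8 + I + 17*j)
1039*q(-4, -1) = 1039*(-8 - 4 + 17*(-1)) = 1039*(-8 - 4 - 17) = 1039*(-29) = -30131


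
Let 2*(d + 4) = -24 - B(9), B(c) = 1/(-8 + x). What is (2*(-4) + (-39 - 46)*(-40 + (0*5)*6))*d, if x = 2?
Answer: -161968/3 ≈ -53989.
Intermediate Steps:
B(c) = -⅙ (B(c) = 1/(-8 + 2) = 1/(-6) = -⅙)
d = -191/12 (d = -4 + (-24 - 1*(-⅙))/2 = -4 + (-24 + ⅙)/2 = -4 + (½)*(-143/6) = -4 - 143/12 = -191/12 ≈ -15.917)
(2*(-4) + (-39 - 46)*(-40 + (0*5)*6))*d = (2*(-4) + (-39 - 46)*(-40 + (0*5)*6))*(-191/12) = (-8 - 85*(-40 + 0*6))*(-191/12) = (-8 - 85*(-40 + 0))*(-191/12) = (-8 - 85*(-40))*(-191/12) = (-8 + 3400)*(-191/12) = 3392*(-191/12) = -161968/3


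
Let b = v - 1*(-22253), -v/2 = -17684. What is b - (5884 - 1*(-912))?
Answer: 50825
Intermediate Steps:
v = 35368 (v = -2*(-17684) = 35368)
b = 57621 (b = 35368 - 1*(-22253) = 35368 + 22253 = 57621)
b - (5884 - 1*(-912)) = 57621 - (5884 - 1*(-912)) = 57621 - (5884 + 912) = 57621 - 1*6796 = 57621 - 6796 = 50825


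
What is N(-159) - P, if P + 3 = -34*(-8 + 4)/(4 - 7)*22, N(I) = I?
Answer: 2524/3 ≈ 841.33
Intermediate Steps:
P = -3001/3 (P = -3 - 34*(-8 + 4)/(4 - 7)*22 = -3 - (-136)/(-3)*22 = -3 - (-136)*(-1)/3*22 = -3 - 34*4/3*22 = -3 - 136/3*22 = -3 - 2992/3 = -3001/3 ≈ -1000.3)
N(-159) - P = -159 - 1*(-3001/3) = -159 + 3001/3 = 2524/3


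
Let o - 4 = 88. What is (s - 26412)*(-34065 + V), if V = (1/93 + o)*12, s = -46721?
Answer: 74726348671/31 ≈ 2.4105e+9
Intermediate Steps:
o = 92 (o = 4 + 88 = 92)
V = 34228/31 (V = (1/93 + 92)*12 = (8557/93)*12 = 34228/31 ≈ 1104.1)
(s - 26412)*(-34065 + V) = (-46721 - 26412)*(-34065 + 34228/31) = -73133*(-1021787/31) = 74726348671/31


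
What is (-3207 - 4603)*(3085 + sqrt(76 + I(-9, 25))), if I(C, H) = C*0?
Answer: -24093850 - 15620*sqrt(19) ≈ -2.4162e+7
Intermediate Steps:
I(C, H) = 0
(-3207 - 4603)*(3085 + sqrt(76 + I(-9, 25))) = (-3207 - 4603)*(3085 + sqrt(76 + 0)) = -7810*(3085 + sqrt(76)) = -7810*(3085 + 2*sqrt(19)) = -24093850 - 15620*sqrt(19)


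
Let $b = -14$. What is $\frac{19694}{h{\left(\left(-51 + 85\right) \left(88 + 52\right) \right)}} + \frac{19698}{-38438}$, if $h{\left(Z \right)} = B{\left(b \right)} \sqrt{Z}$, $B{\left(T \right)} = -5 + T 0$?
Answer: $- \frac{9849}{19219} - \frac{9847 \sqrt{1190}}{5950} \approx -57.603$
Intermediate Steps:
$B{\left(T \right)} = -5$ ($B{\left(T \right)} = -5 + 0 = -5$)
$h{\left(Z \right)} = - 5 \sqrt{Z}$
$\frac{19694}{h{\left(\left(-51 + 85\right) \left(88 + 52\right) \right)}} + \frac{19698}{-38438} = \frac{19694}{\left(-5\right) \sqrt{\left(-51 + 85\right) \left(88 + 52\right)}} + \frac{19698}{-38438} = \frac{19694}{\left(-5\right) \sqrt{34 \cdot 140}} + 19698 \left(- \frac{1}{38438}\right) = \frac{19694}{\left(-5\right) \sqrt{4760}} - \frac{9849}{19219} = \frac{19694}{\left(-5\right) 2 \sqrt{1190}} - \frac{9849}{19219} = \frac{19694}{\left(-10\right) \sqrt{1190}} - \frac{9849}{19219} = 19694 \left(- \frac{\sqrt{1190}}{11900}\right) - \frac{9849}{19219} = - \frac{9847 \sqrt{1190}}{5950} - \frac{9849}{19219} = - \frac{9849}{19219} - \frac{9847 \sqrt{1190}}{5950}$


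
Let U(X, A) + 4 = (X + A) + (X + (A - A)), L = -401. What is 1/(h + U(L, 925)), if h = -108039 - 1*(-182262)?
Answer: 1/74342 ≈ 1.3451e-5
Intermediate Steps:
h = 74223 (h = -108039 + 182262 = 74223)
U(X, A) = -4 + A + 2*X (U(X, A) = -4 + ((X + A) + (X + (A - A))) = -4 + ((A + X) + (X + 0)) = -4 + ((A + X) + X) = -4 + (A + 2*X) = -4 + A + 2*X)
1/(h + U(L, 925)) = 1/(74223 + (-4 + 925 + 2*(-401))) = 1/(74223 + (-4 + 925 - 802)) = 1/(74223 + 119) = 1/74342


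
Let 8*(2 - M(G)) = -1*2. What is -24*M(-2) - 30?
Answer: -84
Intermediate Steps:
M(G) = 9/4 (M(G) = 2 - (-1)*2/8 = 2 - ⅛*(-2) = 2 + ¼ = 9/4)
-24*M(-2) - 30 = -24*9/4 - 30 = -54 - 30 = -84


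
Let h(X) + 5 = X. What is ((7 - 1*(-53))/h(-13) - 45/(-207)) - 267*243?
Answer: -4477004/69 ≈ -64884.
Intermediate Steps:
h(X) = -5 + X
((7 - 1*(-53))/h(-13) - 45/(-207)) - 267*243 = ((7 - 1*(-53))/(-5 - 13) - 45/(-207)) - 267*243 = ((7 + 53)/(-18) - 45*(-1/207)) - 64881 = (60*(-1/18) + 5/23) - 64881 = (-10/3 + 5/23) - 64881 = -215/69 - 64881 = -4477004/69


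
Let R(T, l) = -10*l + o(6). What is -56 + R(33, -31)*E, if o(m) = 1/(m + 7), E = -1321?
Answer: -5325679/13 ≈ -4.0967e+5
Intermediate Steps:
o(m) = 1/(7 + m)
R(T, l) = 1/13 - 10*l (R(T, l) = -10*l + 1/(7 + 6) = -10*l + 1/13 = 1/13 - 10*l)
-56 + R(33, -31)*E = -56 + (1/13 - 10*(-31))*(-1321) = -56 + (1/13 + 310)*(-1321) = -56 + (4031/13)*(-1321) = -56 - 5324951/13 = -5325679/13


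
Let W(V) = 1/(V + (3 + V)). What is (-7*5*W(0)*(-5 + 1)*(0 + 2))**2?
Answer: 78400/9 ≈ 8711.1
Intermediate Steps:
W(V) = 1/(3 + 2*V)
(-7*5*W(0)*(-5 + 1)*(0 + 2))**2 = (-7*5/(3 + 2*0)*(-5 + 1)*(0 + 2))**2 = (-7*5/(3 + 0)*(-4*2))**2 = (-7*5/3*(-8))**2 = (-7*5*(1/3)*(-8))**2 = (-35*(-8)/3)**2 = (-7*(-40/3))**2 = (280/3)**2 = 78400/9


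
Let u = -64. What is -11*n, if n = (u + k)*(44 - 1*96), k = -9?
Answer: -41756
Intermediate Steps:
n = 3796 (n = (-64 - 9)*(44 - 1*96) = -73*(44 - 96) = -73*(-52) = 3796)
-11*n = -11*3796 = -41756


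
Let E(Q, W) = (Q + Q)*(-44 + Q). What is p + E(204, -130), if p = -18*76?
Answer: 63912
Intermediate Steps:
E(Q, W) = 2*Q*(-44 + Q) (E(Q, W) = (2*Q)*(-44 + Q) = 2*Q*(-44 + Q))
p = -1368
p + E(204, -130) = -1368 + 2*204*(-44 + 204) = -1368 + 2*204*160 = -1368 + 65280 = 63912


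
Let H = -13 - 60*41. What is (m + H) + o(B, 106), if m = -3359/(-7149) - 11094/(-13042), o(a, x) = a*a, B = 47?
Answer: -12245758514/46618629 ≈ -262.68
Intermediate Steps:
o(a, x) = a²
m = 61559542/46618629 (m = -3359*(-1/7149) - 11094*(-1/13042) = 3359/7149 + 5547/6521 = 61559542/46618629 ≈ 1.3205)
H = -2473 (H = -13 - 2460 = -2473)
(m + H) + o(B, 106) = (61559542/46618629 - 2473) + 47² = -115226309975/46618629 + 2209 = -12245758514/46618629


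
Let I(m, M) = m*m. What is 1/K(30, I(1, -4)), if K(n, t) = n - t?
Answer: 1/29 ≈ 0.034483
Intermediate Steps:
I(m, M) = m²
1/K(30, I(1, -4)) = 1/(30 - 1*1²) = 1/(30 - 1*1) = 1/(30 - 1) = 1/29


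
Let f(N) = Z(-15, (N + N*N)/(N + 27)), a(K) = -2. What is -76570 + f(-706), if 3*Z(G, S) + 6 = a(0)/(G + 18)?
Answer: -689150/9 ≈ -76572.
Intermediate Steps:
Z(G, S) = -2 - 2/(3*(18 + G)) (Z(G, S) = -2 + (-2/(G + 18))/3 = -2 + (-2/(18 + G))/3 = -2 - 2/(3*(18 + G)))
f(N) = -20/9 (f(N) = 2*(-55 - 3*(-15))/(3*(18 - 15)) = (2/3)*(-55 + 45)/3 = (2/3)*(1/3)*(-10) = -20/9)
-76570 + f(-706) = -76570 - 20/9 = -689150/9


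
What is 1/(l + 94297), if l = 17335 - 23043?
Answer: 1/88589 ≈ 1.1288e-5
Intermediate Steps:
l = -5708
1/(l + 94297) = 1/(-5708 + 94297) = 1/88589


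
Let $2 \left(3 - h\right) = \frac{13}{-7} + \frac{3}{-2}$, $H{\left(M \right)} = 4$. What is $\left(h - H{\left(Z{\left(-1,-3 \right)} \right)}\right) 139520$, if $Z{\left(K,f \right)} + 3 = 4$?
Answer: $\frac{662720}{7} \approx 94674.0$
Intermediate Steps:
$Z{\left(K,f \right)} = 1$ ($Z{\left(K,f \right)} = -3 + 4 = 1$)
$h = \frac{131}{28}$ ($h = 3 - \frac{\frac{13}{-7} + \frac{3}{-2}}{2} = 3 - \frac{13 \left(- \frac{1}{7}\right) + 3 \left(- \frac{1}{2}\right)}{2} = 3 - \frac{- \frac{13}{7} - \frac{3}{2}}{2} = 3 - - \frac{47}{28} = 3 + \frac{47}{28} = \frac{131}{28} \approx 4.6786$)
$\left(h - H{\left(Z{\left(-1,-3 \right)} \right)}\right) 139520 = \left(\frac{131}{28} - 4\right) 139520 = \frac{19}{28} \cdot 139520 = \frac{662720}{7}$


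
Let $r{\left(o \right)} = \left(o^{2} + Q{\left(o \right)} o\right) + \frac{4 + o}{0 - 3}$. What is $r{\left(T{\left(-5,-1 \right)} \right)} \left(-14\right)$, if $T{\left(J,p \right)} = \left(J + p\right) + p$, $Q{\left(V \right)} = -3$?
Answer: $-994$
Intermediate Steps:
$T{\left(J,p \right)} = J + 2 p$
$r{\left(o \right)} = - \frac{4}{3} + o^{2} - \frac{10 o}{3}$ ($r{\left(o \right)} = \left(o^{2} - 3 o\right) + \frac{4 + o}{0 - 3} = \left(o^{2} - 3 o\right) + \frac{4 + o}{-3} = \left(o^{2} - 3 o\right) + \left(4 + o\right) \left(- \frac{1}{3}\right) = \left(o^{2} - 3 o\right) - \left(\frac{4}{3} + \frac{o}{3}\right) = - \frac{4}{3} + o^{2} - \frac{10 o}{3}$)
$r{\left(T{\left(-5,-1 \right)} \right)} \left(-14\right) = \left(- \frac{4}{3} + \left(-5 + 2 \left(-1\right)\right)^{2} - \frac{10 \left(-5 + 2 \left(-1\right)\right)}{3}\right) \left(-14\right) = \left(- \frac{4}{3} + \left(-5 - 2\right)^{2} - \frac{10 \left(-5 - 2\right)}{3}\right) \left(-14\right) = \left(- \frac{4}{3} + \left(-7\right)^{2} - - \frac{70}{3}\right) \left(-14\right) = \left(- \frac{4}{3} + 49 + \frac{70}{3}\right) \left(-14\right) = 71 \left(-14\right) = -994$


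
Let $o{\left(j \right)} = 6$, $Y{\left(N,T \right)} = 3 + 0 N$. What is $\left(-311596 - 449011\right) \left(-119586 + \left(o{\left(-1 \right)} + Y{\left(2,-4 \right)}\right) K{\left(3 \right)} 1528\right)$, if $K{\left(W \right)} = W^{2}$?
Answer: $-3180858474$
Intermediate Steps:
$Y{\left(N,T \right)} = 3$ ($Y{\left(N,T \right)} = 3 + 0 = 3$)
$\left(-311596 - 449011\right) \left(-119586 + \left(o{\left(-1 \right)} + Y{\left(2,-4 \right)}\right) K{\left(3 \right)} 1528\right) = \left(-311596 - 449011\right) \left(-119586 + \left(6 + 3\right) 3^{2} \cdot 1528\right) = - 760607 \left(-119586 + 9 \cdot 9 \cdot 1528\right) = - 760607 \left(-119586 + 81 \cdot 1528\right) = - 760607 \left(-119586 + 123768\right) = \left(-760607\right) 4182 = -3180858474$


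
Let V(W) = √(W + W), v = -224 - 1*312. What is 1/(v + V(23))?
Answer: -268/143625 - √46/287250 ≈ -0.0018896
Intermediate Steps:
v = -536 (v = -224 - 312 = -536)
V(W) = √2*√W (V(W) = √(2*W) = √2*√W)
1/(v + V(23)) = 1/(-536 + √2*√23) = 1/(-536 + √46)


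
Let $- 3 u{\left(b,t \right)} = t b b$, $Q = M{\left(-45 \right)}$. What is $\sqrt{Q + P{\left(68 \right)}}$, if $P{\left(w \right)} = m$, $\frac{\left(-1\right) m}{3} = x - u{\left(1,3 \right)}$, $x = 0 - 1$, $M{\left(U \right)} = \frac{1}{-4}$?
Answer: $\frac{i}{2} \approx 0.5 i$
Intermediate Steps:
$M{\left(U \right)} = - \frac{1}{4}$
$x = -1$
$Q = - \frac{1}{4} \approx -0.25$
$u{\left(b,t \right)} = - \frac{t b^{2}}{3}$ ($u{\left(b,t \right)} = - \frac{t b b}{3} = - \frac{b t b}{3} = - \frac{t b^{2}}{3}$)
$m = 0$ ($m = - 3 \left(-1 - \left(- \frac{1}{3}\right) 3 \cdot 1^{2}\right) = - 3 \left(-1 - \left(- \frac{1}{3}\right) 3 \cdot 1\right) = - 3 \left(-1 - -1\right) = - 3 \left(-1 + 1\right) = \left(-3\right) 0 = 0$)
$P{\left(w \right)} = 0$
$\sqrt{Q + P{\left(68 \right)}} = \sqrt{- \frac{1}{4} + 0} = \sqrt{- \frac{1}{4}} = \frac{i}{2}$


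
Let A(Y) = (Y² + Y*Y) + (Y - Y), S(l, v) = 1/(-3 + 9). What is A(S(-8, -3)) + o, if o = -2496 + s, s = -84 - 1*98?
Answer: -48203/18 ≈ -2677.9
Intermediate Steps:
S(l, v) = ⅙ (S(l, v) = 1/6 = ⅙)
A(Y) = 2*Y² (A(Y) = (Y² + Y²) + 0 = 2*Y² + 0 = 2*Y²)
s = -182 (s = -84 - 98 = -182)
o = -2678 (o = -2496 - 182 = -2678)
A(S(-8, -3)) + o = 2*(⅙)² - 2678 = 2*(1/36) - 2678 = 1/18 - 2678 = -48203/18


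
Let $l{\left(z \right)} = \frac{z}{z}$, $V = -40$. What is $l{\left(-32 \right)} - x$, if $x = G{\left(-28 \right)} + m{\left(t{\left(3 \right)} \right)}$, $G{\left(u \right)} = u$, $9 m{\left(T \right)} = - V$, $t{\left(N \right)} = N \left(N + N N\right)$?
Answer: $\frac{221}{9} \approx 24.556$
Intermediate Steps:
$t{\left(N \right)} = N \left(N + N^{2}\right)$
$l{\left(z \right)} = 1$
$m{\left(T \right)} = \frac{40}{9}$ ($m{\left(T \right)} = \frac{\left(-1\right) \left(-40\right)}{9} = \frac{1}{9} \cdot 40 = \frac{40}{9}$)
$x = - \frac{212}{9}$ ($x = -28 + \frac{40}{9} = - \frac{212}{9} \approx -23.556$)
$l{\left(-32 \right)} - x = 1 - - \frac{212}{9} = 1 + \frac{212}{9} = \frac{221}{9}$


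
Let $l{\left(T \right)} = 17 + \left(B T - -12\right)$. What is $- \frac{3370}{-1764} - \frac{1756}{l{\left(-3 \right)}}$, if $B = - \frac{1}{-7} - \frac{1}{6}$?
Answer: $- \frac{20997293}{358974} \approx -58.492$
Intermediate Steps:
$B = - \frac{1}{42}$ ($B = \left(-1\right) \left(- \frac{1}{7}\right) - \frac{1}{6} = \frac{1}{7} - \frac{1}{6} = - \frac{1}{42} \approx -0.02381$)
$l{\left(T \right)} = 29 - \frac{T}{42}$ ($l{\left(T \right)} = 17 - \left(-12 + \frac{T}{42}\right) = 29 - \frac{T}{42}$)
$- \frac{3370}{-1764} - \frac{1756}{l{\left(-3 \right)}} = - \frac{3370}{-1764} - \frac{1756}{29 - - \frac{1}{14}} = \left(-3370\right) \left(- \frac{1}{1764}\right) - \frac{1756}{29 + \frac{1}{14}} = \frac{1685}{882} - \frac{1756}{\frac{407}{14}} = \frac{1685}{882} - \frac{24584}{407} = - \frac{20997293}{358974}$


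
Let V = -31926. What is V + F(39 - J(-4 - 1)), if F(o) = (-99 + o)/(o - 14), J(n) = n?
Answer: -191567/6 ≈ -31928.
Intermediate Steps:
F(o) = (-99 + o)/(-14 + o)
V + F(39 - J(-4 - 1)) = -31926 + (-99 + (39 - (-4 - 1)))/(-14 + (39 - (-4 - 1))) = -31926 + (-99 + (39 - 1*(-5)))/(-14 + (39 - 1*(-5))) = -31926 + (-99 + (39 + 5))/(-14 + (39 + 5)) = -31926 + (-99 + 44)/(-14 + 44) = -31926 - 55/30 = -31926 + (1/30)*(-55) = -31926 - 11/6 = -191567/6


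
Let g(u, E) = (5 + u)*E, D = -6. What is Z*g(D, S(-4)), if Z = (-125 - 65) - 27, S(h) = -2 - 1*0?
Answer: -434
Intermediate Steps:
S(h) = -2 (S(h) = -2 + 0 = -2)
Z = -217 (Z = -190 - 27 = -217)
g(u, E) = E*(5 + u)
Z*g(D, S(-4)) = -(-434)*(5 - 6) = -(-434)*(-1) = -217*2 = -434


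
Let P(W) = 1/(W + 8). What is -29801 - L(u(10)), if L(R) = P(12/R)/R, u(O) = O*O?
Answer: -24198413/812 ≈ -29801.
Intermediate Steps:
u(O) = O²
P(W) = 1/(8 + W)
L(R) = 1/(R*(8 + 12/R)) (L(R) = 1/((8 + 12/R)*R) = 1/(R*(8 + 12/R)))
-29801 - L(u(10)) = -29801 - 1/(4*(3 + 2*10²)) = -29801 - 1/(4*(3 + 2*100)) = -29801 - 1/(4*(3 + 200)) = -29801 - 1/(4*203) = -29801 - 1*1/812 = -29801 - 1/812 = -24198413/812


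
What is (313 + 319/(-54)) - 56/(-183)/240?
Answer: 2528918/8235 ≈ 307.09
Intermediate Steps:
(313 + 319/(-54)) - 56/(-183)/240 = (313 + 319*(-1/54)) - 56*(-1/183)*(1/240) = (313 - 319/54) + (56/183)*(1/240) = 16583/54 + 7/5490 = 2528918/8235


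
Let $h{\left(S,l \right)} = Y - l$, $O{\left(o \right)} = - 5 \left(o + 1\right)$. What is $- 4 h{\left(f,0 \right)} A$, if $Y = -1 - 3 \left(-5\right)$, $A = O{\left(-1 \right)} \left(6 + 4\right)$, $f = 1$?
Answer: $0$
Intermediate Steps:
$O{\left(o \right)} = -5 - 5 o$ ($O{\left(o \right)} = - 5 \left(1 + o\right) = -5 - 5 o$)
$A = 0$ ($A = \left(-5 - -5\right) \left(6 + 4\right) = \left(-5 + 5\right) 10 = 0 \cdot 10 = 0$)
$Y = 14$ ($Y = -1 - -15 = -1 + 15 = 14$)
$h{\left(S,l \right)} = 14 - l$
$- 4 h{\left(f,0 \right)} A = - 4 \left(14 - 0\right) 0 = - 4 \left(14 + 0\right) 0 = \left(-4\right) 14 \cdot 0 = \left(-56\right) 0 = 0$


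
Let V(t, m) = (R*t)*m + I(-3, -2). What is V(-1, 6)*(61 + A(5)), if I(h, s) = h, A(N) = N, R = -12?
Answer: 4554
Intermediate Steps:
V(t, m) = -3 - 12*m*t (V(t, m) = (-12*t)*m - 3 = -12*m*t - 3 = -3 - 12*m*t)
V(-1, 6)*(61 + A(5)) = (-3 - 12*6*(-1))*(61 + 5) = (-3 + 72)*66 = 69*66 = 4554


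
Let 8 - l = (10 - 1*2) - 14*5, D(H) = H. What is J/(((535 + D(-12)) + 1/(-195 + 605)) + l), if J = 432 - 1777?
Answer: -551450/243131 ≈ -2.2681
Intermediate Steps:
l = 70 (l = 8 - ((10 - 1*2) - 14*5) = 8 - ((10 - 2) - 70) = 8 - (8 - 70) = 8 - 1*(-62) = 8 + 62 = 70)
J = -1345
J/(((535 + D(-12)) + 1/(-195 + 605)) + l) = -1345/(((535 - 12) + 1/(-195 + 605)) + 70) = -1345/((523 + 1/410) + 70) = -1345/(214431/410 + 70) = -1345/243131/410 = -1345*410/243131 = -551450/243131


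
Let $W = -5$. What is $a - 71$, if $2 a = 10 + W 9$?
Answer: $- \frac{177}{2} \approx -88.5$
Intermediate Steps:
$a = - \frac{35}{2}$ ($a = \frac{10 - 45}{2} = \frac{1}{2} \left(-35\right) = - \frac{35}{2} \approx -17.5$)
$a - 71 = - \frac{35}{2} - 71 = - \frac{177}{2}$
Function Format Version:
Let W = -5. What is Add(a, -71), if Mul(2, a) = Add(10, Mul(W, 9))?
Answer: Rational(-177, 2) ≈ -88.500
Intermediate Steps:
a = Rational(-35, 2) (a = Mul(Rational(1, 2), Add(10, Mul(-5, 9))) = Mul(Rational(1, 2), Add(10, -45)) = Mul(Rational(1, 2), -35) = Rational(-35, 2) ≈ -17.500)
Add(a, -71) = Add(Rational(-35, 2), -71) = Rational(-177, 2)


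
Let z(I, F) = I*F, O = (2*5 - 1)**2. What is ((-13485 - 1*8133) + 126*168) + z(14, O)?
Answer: 684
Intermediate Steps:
O = 81 (O = (10 - 1)**2 = 9**2 = 81)
z(I, F) = F*I
((-13485 - 1*8133) + 126*168) + z(14, O) = ((-13485 - 1*8133) + 126*168) + 81*14 = ((-13485 - 8133) + 21168) + 1134 = (-21618 + 21168) + 1134 = -450 + 1134 = 684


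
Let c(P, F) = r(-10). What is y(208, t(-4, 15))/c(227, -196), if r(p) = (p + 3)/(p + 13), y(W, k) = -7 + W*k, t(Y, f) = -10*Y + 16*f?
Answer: -24957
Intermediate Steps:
r(p) = (3 + p)/(13 + p)
c(P, F) = -7/3 (c(P, F) = (3 - 10)/(13 - 10) = -7/3)
y(208, t(-4, 15))/c(227, -196) = (-7 + 208*(-10*(-4) + 16*15))/(-7/3) = (-7 + 208*(40 + 240))*(-3/7) = (-7 + 208*280)*(-3/7) = (-7 + 58240)*(-3/7) = 58233*(-3/7) = -24957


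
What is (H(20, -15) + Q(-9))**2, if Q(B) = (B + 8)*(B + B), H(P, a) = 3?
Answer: 441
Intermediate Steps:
Q(B) = 2*B*(8 + B) (Q(B) = (8 + B)*(2*B) = 2*B*(8 + B))
(H(20, -15) + Q(-9))**2 = (3 + 2*(-9)*(8 - 9))**2 = (3 + 2*(-9)*(-1))**2 = (3 + 18)**2 = 21**2 = 441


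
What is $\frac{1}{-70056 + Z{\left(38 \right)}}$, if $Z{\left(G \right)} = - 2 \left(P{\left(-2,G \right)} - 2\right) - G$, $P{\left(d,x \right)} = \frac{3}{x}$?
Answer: $- \frac{19}{1331713} \approx -1.4267 \cdot 10^{-5}$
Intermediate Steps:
$Z{\left(G \right)} = 4 - G - \frac{6}{G}$ ($Z{\left(G \right)} = - 2 \left(\frac{3}{G} - 2\right) - G = - 2 \left(-2 + \frac{3}{G}\right) - G = \left(4 - \frac{6}{G}\right) - G = 4 - G - \frac{6}{G}$)
$\frac{1}{-70056 + Z{\left(38 \right)}} = \frac{1}{-70056 - \left(34 + \frac{3}{19}\right)} = \frac{1}{-70056 - \frac{649}{19}} = \frac{1}{- \frac{1331713}{19}} = - \frac{19}{1331713}$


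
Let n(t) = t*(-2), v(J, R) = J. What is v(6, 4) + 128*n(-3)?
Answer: 774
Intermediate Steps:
n(t) = -2*t
v(6, 4) + 128*n(-3) = 6 + 128*(-2*(-3)) = 6 + 128*6 = 6 + 768 = 774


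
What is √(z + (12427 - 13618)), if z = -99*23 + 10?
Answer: I*√3458 ≈ 58.805*I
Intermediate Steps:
z = -2267 (z = -2277 + 10 = -2267)
√(z + (12427 - 13618)) = √(-2267 + (12427 - 13618)) = √(-2267 - 1191) = √(-3458) = I*√3458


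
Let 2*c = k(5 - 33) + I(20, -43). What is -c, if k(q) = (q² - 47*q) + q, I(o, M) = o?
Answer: -1046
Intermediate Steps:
k(q) = q² - 46*q
c = 1046 (c = ((5 - 33)*(-46 + (5 - 33)) + 20)/2 = (-28*(-46 - 28) + 20)/2 = (-28*(-74) + 20)/2 = (2072 + 20)/2 = (½)*2092 = 1046)
-c = -1*1046 = -1046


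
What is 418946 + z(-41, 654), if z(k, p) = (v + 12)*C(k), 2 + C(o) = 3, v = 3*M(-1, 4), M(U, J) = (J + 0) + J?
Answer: 418982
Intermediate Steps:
M(U, J) = 2*J (M(U, J) = J + J = 2*J)
v = 24 (v = 3*(2*4) = 3*8 = 24)
C(o) = 1 (C(o) = -2 + 3 = 1)
z(k, p) = 36 (z(k, p) = (24 + 12)*1 = 36*1 = 36)
418946 + z(-41, 654) = 418946 + 36 = 418982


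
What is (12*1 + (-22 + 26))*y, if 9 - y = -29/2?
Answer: 376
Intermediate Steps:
y = 47/2 (y = 9 - (-29)/2 = 9 - 1*(-29/2) = 9 + 29/2 = 47/2 ≈ 23.500)
(12*1 + (-22 + 26))*y = (12*1 + (-22 + 26))*(47/2) = (12 + 4)*(47/2) = 16*(47/2) = 376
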